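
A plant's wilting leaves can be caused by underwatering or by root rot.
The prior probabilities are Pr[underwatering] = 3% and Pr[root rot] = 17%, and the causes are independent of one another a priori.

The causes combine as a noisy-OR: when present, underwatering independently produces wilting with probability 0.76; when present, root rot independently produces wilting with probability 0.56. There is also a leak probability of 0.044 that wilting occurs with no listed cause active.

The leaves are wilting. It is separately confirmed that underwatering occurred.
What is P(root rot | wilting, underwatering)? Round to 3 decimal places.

P(root rot | wilting, underwatering) ≈ 0.193

Under noisy-OR, P(wilting | causes) = 1 − (1−0.044)·∏(1−qᵢ) over the active causes.
Sum P(wilting|·) weighted by the priors over both values of root rot:
  P(wilting | underwatering) = 0.77056·0.83 + 0.899046·0.17
        = 0.639565 + 0.152838 = 0.792403
The terms with root rot present sum to 0.152838, so
  P(root rot | wilting, underwatering) = 0.152838 / 0.792403 ≈ 0.193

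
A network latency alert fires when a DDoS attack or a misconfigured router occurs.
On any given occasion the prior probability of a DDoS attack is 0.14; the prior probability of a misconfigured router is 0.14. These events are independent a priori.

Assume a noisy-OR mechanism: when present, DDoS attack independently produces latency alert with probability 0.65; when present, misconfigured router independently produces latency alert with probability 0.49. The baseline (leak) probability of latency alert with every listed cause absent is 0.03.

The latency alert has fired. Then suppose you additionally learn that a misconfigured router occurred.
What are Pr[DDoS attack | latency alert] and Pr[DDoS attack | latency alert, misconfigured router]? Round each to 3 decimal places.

Under noisy-OR, P(latency alert | causes) = 1 − (1−0.03)·∏(1−qᵢ) over the active causes.
P(latency alert) = 0.03·0.86·0.86 + 0.5053·0.86·0.14 + 0.6605·0.14·0.86 + 0.826855·0.14·0.14 = 0.022188 + 0.060838 + 0.079524 + 0.016206 = 0.178756
Of this, 0.095730 comes from 0.079524 + 0.016206 (the DDoS attack=true cases).
So P(DDoS attack | latency alert) = 0.095730/0.178756 ≈ 0.536.

Now also conditioning on misconfigured router=true:
Weight on DDoS attack=true, given the evidence: 0.826855*0.14 = 0.115760
Denominator P(latency alert | misconfigured router): 0.5053*0.86 + 0.826855*0.14 = 0.550318
P(DDoS attack | latency alert, misconfigured router) = 0.115760/0.550318 ≈ 0.210

Pr[DDoS attack | latency alert] ≈ 0.536; Pr[DDoS attack | latency alert, misconfigured router] ≈ 0.210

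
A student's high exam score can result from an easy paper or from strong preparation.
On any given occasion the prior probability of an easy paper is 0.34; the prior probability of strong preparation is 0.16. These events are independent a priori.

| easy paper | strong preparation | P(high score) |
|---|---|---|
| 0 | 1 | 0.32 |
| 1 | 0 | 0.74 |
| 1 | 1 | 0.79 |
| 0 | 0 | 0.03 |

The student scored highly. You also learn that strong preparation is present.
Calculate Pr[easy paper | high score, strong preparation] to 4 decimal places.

P(high score | strong preparation) = 0.32*0.66 + 0.79*0.34 = 0.211200 + 0.268600 = 0.479800
Of this, 0.268600 comes from 0.79*0.34 (the easy paper=true cases).
P(easy paper | high score, strong preparation) = 0.268600 / 0.479800 ≈ 0.5598

Pr[easy paper | high score, strong preparation] ≈ 0.5598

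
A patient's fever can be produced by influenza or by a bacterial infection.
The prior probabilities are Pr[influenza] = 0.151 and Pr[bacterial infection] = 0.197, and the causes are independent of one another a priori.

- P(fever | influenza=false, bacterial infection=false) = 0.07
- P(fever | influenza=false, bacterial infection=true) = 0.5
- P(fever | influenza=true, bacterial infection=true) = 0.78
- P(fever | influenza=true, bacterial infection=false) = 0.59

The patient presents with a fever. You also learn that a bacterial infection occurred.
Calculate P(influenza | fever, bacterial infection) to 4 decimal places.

P(fever | bacterial infection) = 0.5*0.849 + 0.78*0.151 = 0.424500 + 0.117780 = 0.542280
Of this, 0.117780 comes from 0.78*0.151 (the influenza=true cases).
So P(influenza | fever, bacterial infection) = 0.117780/0.542280 ≈ 0.2172.

P(influenza | fever, bacterial infection) ≈ 0.2172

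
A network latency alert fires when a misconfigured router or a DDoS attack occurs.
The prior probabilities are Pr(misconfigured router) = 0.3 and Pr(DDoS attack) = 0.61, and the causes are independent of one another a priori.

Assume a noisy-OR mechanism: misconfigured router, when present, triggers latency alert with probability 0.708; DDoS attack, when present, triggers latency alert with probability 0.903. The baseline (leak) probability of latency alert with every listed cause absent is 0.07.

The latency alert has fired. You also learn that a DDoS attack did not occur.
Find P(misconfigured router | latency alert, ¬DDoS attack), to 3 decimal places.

P(misconfigured router | latency alert, ¬DDoS attack) ≈ 0.817

Under noisy-OR, P(latency alert | causes) = 1 − (1−0.07)·∏(1−qᵢ) over the active causes.
Weight on misconfigured router=true, given the evidence: 0.72844·0.3 = 0.218532
Normalizer over all consistent configurations: 0.07·0.7 + 0.72844·0.3 = 0.267532
P(misconfigured router | latency alert, ¬DDoS attack) = 0.218532/0.267532 ≈ 0.817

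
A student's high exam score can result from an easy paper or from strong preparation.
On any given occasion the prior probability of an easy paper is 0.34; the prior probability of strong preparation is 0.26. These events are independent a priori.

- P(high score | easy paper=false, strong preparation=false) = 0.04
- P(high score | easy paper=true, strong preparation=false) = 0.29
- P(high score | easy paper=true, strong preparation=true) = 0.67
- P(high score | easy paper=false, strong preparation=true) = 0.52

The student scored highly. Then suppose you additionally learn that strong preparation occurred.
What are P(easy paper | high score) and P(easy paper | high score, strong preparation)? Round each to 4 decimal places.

P(easy paper | high score) ≈ 0.5486; P(easy paper | high score, strong preparation) ≈ 0.3989

Numerator (weight on configurations with easy paper): 0.072964 + 0.059228 = 0.132192
Denominator P(high score): 0.04*0.66*0.74 + 0.52*0.66*0.26 + 0.29*0.34*0.74 + 0.67*0.34*0.26 = 0.240960
P(easy paper | high score) = 0.132192/0.240960 ≈ 0.5486

Now condition on the additional information:
P(high score | strong preparation) = 0.52·0.66 + 0.67·0.34 = 0.343200 + 0.227800 = 0.571000
Of this, 0.227800 comes from 0.67·0.34 (the easy paper=true cases).
So P(easy paper | high score, strong preparation) = 0.227800/0.571000 ≈ 0.3989.
Conditioning on strong preparation lowers the posterior on easy paper: the classic explaining-away effect in a common-effect structure.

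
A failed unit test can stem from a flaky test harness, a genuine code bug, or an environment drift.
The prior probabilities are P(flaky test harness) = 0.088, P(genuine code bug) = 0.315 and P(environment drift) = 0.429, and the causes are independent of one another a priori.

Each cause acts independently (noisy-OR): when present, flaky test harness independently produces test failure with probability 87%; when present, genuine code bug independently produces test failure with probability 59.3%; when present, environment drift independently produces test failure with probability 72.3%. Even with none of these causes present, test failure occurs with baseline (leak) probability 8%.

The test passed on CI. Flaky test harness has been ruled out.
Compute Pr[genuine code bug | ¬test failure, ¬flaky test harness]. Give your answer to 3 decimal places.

Pr[genuine code bug | ¬test failure, ¬flaky test harness] ≈ 0.158

Under noisy-OR, P(test failure | causes) = 1 − (1−0.08)·∏(1−qᵢ) over the active causes.
Sum P(¬test failure|·) weighted by the priors over the 4 (genuine code bug, environment drift) configurations:
  P(¬test failure | ¬flaky test harness) = 0.92*0.685*0.571 + 0.25484*0.685*0.429 + 0.37444*0.315*0.571 + 0.10372*0.315*0.429
        = 0.359844 + 0.074889 + 0.067349 + 0.014016 = 0.516098
The terms with genuine code bug present sum to 0.081365, so
  P(genuine code bug | ¬test failure, ¬flaky test harness) = 0.081365 / 0.516098 ≈ 0.158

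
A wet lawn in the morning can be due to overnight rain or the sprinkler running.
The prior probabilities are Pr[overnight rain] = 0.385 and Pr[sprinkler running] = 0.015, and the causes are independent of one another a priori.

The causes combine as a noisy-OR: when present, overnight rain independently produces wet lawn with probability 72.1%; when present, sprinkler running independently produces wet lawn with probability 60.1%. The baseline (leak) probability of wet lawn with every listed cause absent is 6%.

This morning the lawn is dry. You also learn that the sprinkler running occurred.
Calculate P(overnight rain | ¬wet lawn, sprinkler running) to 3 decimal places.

Under noisy-OR, P(wet lawn | causes) = 1 − (1−0.06)·∏(1−qᵢ) over the active causes.
Enumerate both values of overnight rain and weight by the priors:
  P(¬wet lawn | sprinkler running) = 0.37506×0.615 + 0.104642×0.385
        = 0.230662 + 0.040287 = 0.270949
The terms with overnight rain present sum to 0.040287, so
  P(overnight rain | ¬wet lawn, sprinkler running) = 0.040287 / 0.270949 ≈ 0.149

P(overnight rain | ¬wet lawn, sprinkler running) ≈ 0.149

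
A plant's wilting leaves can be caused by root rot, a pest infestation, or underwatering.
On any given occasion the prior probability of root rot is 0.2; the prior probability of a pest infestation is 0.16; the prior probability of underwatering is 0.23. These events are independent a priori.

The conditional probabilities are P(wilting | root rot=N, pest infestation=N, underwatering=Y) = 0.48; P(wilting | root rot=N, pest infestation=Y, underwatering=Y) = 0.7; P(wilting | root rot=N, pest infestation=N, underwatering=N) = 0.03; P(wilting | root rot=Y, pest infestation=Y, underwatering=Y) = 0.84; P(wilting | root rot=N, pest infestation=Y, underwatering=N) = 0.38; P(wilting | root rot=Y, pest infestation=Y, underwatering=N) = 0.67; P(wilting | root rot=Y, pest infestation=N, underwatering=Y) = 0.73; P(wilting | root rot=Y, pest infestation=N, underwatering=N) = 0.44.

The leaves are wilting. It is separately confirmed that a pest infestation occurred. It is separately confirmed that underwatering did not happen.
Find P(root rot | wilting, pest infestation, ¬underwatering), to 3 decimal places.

P(wilting | pest infestation, ¬underwatering) = 0.38*0.8 + 0.67*0.2 = 0.304000 + 0.134000 = 0.438000
The root rot-present share is 0.67*0.2 = 0.134000.
P(root rot | wilting, pest infestation, ¬underwatering) = 0.134000 / 0.438000 ≈ 0.306

P(root rot | wilting, pest infestation, ¬underwatering) ≈ 0.306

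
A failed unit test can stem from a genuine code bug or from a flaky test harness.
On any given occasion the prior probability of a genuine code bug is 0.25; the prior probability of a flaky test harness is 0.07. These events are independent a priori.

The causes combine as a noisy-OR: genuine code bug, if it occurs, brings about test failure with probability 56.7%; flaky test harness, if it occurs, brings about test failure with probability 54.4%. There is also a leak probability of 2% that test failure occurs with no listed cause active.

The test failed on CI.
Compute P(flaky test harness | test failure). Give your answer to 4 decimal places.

P(flaky test harness | test failure) ≈ 0.2260

Under noisy-OR, P(test failure | causes) = 1 − (1−0.02)·∏(1−qᵢ) over the active causes.
For the numerator, keep only flaky test harness=true terms: 0.029039 + 0.014114 = 0.043153
The normalizing constant is 0.02·0.75·0.93 + 0.55312·0.75·0.07 + 0.57566·0.25·0.93 + 0.806501·0.25·0.07 = 0.190944
Posterior = 0.043153 / 0.190944 ≈ 0.2260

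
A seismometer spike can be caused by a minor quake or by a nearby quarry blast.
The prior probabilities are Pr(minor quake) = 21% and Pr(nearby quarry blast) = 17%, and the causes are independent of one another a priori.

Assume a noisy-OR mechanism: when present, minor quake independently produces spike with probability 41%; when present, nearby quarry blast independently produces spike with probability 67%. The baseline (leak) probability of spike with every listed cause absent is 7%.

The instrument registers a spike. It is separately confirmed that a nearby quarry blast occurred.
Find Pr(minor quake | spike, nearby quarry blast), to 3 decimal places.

Pr(minor quake | spike, nearby quarry blast) ≈ 0.239

Under noisy-OR, P(spike | causes) = 1 − (1−0.07)·∏(1−qᵢ) over the active causes.
By total probability over both values of minor quake:
  P(spike | nearby quarry blast) = 0.6931·0.79 + 0.818929·0.21
        = 0.547549 + 0.171975 = 0.719524
The terms with minor quake present sum to 0.171975, so
  P(minor quake | spike, nearby quarry blast) = 0.171975 / 0.719524 ≈ 0.239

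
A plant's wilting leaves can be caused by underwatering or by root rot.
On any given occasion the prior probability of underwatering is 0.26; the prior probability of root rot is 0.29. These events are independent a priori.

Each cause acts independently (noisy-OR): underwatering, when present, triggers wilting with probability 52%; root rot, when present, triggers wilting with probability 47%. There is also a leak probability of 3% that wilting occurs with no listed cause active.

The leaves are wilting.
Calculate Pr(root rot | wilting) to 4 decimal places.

Pr(root rot | wilting) ≈ 0.5847

Under noisy-OR, P(wilting | causes) = 1 − (1−0.03)·∏(1−qᵢ) over the active causes.
For the numerator, keep only root rot=true terms: 0.104274 + 0.056794 = 0.161068
Normalizer over all consistent configurations: 0.03×0.74×0.71 + 0.4859×0.74×0.29 + 0.5344×0.26×0.71 + 0.753232×0.26×0.29 = 0.275480
P(root rot | wilting) = 0.161068/0.275480 ≈ 0.5847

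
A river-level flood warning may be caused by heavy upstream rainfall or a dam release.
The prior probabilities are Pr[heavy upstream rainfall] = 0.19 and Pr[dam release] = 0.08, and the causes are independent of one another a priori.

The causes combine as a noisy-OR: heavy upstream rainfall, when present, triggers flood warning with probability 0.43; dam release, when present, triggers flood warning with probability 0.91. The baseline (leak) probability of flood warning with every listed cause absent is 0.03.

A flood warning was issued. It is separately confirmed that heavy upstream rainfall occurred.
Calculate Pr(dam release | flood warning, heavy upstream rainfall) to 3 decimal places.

Under noisy-OR, P(flood warning | causes) = 1 − (1−0.03)·∏(1−qᵢ) over the active causes.
Weight on dam release=true, given the evidence: 0.950239×0.08 = 0.076019
The normalizing constant is 0.4471×0.92 + 0.950239×0.08 = 0.487351
P(dam release | flood warning, heavy upstream rainfall) = 0.076019/0.487351 ≈ 0.156

Pr(dam release | flood warning, heavy upstream rainfall) ≈ 0.156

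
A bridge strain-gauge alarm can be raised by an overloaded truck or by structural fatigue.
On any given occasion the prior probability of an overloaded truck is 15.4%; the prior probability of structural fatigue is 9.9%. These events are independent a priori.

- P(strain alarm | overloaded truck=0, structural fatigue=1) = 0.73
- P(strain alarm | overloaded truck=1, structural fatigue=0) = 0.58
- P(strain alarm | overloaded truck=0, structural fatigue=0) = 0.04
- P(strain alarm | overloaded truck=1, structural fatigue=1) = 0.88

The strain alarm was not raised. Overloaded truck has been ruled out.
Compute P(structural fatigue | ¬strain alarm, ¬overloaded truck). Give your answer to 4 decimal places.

P(structural fatigue | ¬strain alarm, ¬overloaded truck) ≈ 0.0300

P(¬strain alarm | ¬overloaded truck) = 0.96·0.901 + 0.27·0.099 = 0.864960 + 0.026730 = 0.891690
Of this, 0.026730 comes from 0.27·0.099 (the structural fatigue=true cases).
So P(structural fatigue | ¬strain alarm, ¬overloaded truck) = 0.026730/0.891690 ≈ 0.0300.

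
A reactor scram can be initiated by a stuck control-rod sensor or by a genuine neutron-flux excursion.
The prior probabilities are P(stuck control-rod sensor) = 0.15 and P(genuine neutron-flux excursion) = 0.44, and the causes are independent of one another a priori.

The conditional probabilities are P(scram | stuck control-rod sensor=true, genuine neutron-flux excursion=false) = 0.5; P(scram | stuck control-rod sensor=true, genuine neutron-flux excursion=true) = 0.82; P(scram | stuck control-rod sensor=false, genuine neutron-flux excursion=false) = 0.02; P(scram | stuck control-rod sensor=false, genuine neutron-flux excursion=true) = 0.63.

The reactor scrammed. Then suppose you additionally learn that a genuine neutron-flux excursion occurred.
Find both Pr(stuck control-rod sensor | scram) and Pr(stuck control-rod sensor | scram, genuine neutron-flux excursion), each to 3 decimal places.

P(scram) = 0.02·0.85·0.56 + 0.63·0.85·0.44 + 0.5·0.15·0.56 + 0.82·0.15·0.44 = 0.009520 + 0.235620 + 0.042000 + 0.054120 = 0.341260
Restricting to configurations with stuck control-rod sensor present: 0.042000 + 0.054120 = 0.096120.
So P(stuck control-rod sensor | scram) = 0.096120/0.341260 ≈ 0.282.

Now condition on the additional information:
Weight on stuck control-rod sensor=true, given the evidence: 0.82×0.15 = 0.123000
The normalizing constant is 0.63×0.85 + 0.82×0.15 = 0.658500
P(stuck control-rod sensor | scram, genuine neutron-flux excursion) = 0.123000/0.658500 ≈ 0.187
— genuine neutron-flux excursion explains away the evidence for stuck control-rod sensor.

Pr(stuck control-rod sensor | scram) ≈ 0.282; Pr(stuck control-rod sensor | scram, genuine neutron-flux excursion) ≈ 0.187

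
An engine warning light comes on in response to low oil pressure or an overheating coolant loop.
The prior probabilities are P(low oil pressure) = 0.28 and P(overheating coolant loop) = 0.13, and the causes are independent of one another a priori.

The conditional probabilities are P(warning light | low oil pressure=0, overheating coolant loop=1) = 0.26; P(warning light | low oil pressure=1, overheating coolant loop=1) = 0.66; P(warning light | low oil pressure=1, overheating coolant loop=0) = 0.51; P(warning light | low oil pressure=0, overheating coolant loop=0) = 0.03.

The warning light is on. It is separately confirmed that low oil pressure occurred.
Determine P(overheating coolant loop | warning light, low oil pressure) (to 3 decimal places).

P(warning light | low oil pressure) = 0.51·0.87 + 0.66·0.13 = 0.443700 + 0.085800 = 0.529500
Of this, 0.085800 comes from 0.66·0.13 (the overheating coolant loop=true cases).
So P(overheating coolant loop | warning light, low oil pressure) = 0.085800/0.529500 ≈ 0.162.

P(overheating coolant loop | warning light, low oil pressure) ≈ 0.162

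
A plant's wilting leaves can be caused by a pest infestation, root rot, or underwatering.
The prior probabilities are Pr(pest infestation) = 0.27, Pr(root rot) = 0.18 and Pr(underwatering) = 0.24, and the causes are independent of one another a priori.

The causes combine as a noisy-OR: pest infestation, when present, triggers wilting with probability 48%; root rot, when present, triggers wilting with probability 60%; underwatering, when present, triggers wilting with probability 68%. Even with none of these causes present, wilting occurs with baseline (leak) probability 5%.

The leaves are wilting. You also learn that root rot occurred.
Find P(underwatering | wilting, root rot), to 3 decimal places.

P(underwatering | wilting, root rot) ≈ 0.297

Under noisy-OR, P(wilting | causes) = 1 − (1−0.05)·∏(1−qᵢ) over the active causes.
P(wilting | root rot) = 0.62·0.73·0.76 + 0.8784·0.73·0.24 + 0.8024·0.27·0.76 + 0.936768·0.27·0.24 = 0.343976 + 0.153896 + 0.164652 + 0.060703 = 0.723227
Of this, 0.214599 comes from 0.153896 + 0.060703 (the underwatering=true cases).
Hence the posterior is 0.214599/0.723227 ≈ 0.297.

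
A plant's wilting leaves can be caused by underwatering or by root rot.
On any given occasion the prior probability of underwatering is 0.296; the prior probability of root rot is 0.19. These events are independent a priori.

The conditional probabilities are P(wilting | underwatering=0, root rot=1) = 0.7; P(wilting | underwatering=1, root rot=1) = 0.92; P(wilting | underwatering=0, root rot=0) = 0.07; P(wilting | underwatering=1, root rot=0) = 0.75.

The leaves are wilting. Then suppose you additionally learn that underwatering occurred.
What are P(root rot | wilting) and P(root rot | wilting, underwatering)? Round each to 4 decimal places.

Weight on root rot=true, given the evidence: 0.093632 + 0.051741 = 0.145373
The normalizing constant is 0.07·0.704·0.81 + 0.7·0.704·0.19 + 0.75·0.296·0.81 + 0.92·0.296·0.19 = 0.365110
P(root rot | wilting) = 0.145373/0.365110 ≈ 0.3982

Now also conditioning on underwatering=true:
P(wilting | underwatering) = 0.75·0.81 + 0.92·0.19 = 0.607500 + 0.174800 = 0.782300
The root rot-present share is 0.92·0.19 = 0.174800.
P(root rot | wilting, underwatering) = 0.174800 / 0.782300 ≈ 0.2234

P(root rot | wilting) ≈ 0.3982; P(root rot | wilting, underwatering) ≈ 0.2234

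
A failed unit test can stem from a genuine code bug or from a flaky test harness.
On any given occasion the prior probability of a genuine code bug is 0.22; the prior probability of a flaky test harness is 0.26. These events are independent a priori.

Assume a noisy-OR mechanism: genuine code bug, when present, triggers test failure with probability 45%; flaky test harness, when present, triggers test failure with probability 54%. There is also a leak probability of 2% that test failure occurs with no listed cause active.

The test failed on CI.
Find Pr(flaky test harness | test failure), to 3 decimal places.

Under noisy-OR, P(test failure | causes) = 1 − (1−0.02)·∏(1−qᵢ) over the active causes.
P(test failure) = 0.02·0.78·0.74 + 0.5492·0.78·0.26 + 0.461·0.22·0.74 + 0.75206·0.22·0.26 = 0.011544 + 0.111378 + 0.075051 + 0.043018 = 0.240991
Of this, 0.154396 comes from 0.111378 + 0.043018 (the flaky test harness=true cases).
So P(flaky test harness | test failure) = 0.154396/0.240991 ≈ 0.641.

Pr(flaky test harness | test failure) ≈ 0.641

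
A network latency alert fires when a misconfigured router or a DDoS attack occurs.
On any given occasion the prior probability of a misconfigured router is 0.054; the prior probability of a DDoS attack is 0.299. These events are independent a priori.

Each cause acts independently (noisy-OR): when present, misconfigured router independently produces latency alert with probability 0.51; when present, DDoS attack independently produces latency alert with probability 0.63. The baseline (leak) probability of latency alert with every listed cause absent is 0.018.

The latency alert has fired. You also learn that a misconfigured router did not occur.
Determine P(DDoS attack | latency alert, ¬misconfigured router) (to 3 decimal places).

Under noisy-OR, P(latency alert | causes) = 1 − (1−0.018)·∏(1−qᵢ) over the active causes.
P(latency alert | ¬misconfigured router) = 0.018*0.701 + 0.63666*0.299 = 0.012618 + 0.190361 = 0.202979
Restricting to configurations with DDoS attack present: 0.63666*0.299 = 0.190361.
Hence the posterior is 0.190361/0.202979 ≈ 0.938.

P(DDoS attack | latency alert, ¬misconfigured router) ≈ 0.938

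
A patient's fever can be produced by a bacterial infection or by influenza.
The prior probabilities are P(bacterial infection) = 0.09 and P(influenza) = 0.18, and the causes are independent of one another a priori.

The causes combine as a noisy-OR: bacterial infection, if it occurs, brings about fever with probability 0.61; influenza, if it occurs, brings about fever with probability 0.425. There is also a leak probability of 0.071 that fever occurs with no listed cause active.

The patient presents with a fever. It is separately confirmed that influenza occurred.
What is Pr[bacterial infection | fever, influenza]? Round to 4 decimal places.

Pr[bacterial infection | fever, influenza] ≈ 0.1439

Under noisy-OR, P(fever | causes) = 1 − (1−0.071)·∏(1−qᵢ) over the active causes.
Numerator (weight on configurations with bacterial infection): 0.791672×0.09 = 0.071250
The normalizing constant is 0.465825×0.91 + 0.791672×0.09 = 0.495151
P(bacterial infection | fever, influenza) = 0.071250/0.495151 ≈ 0.1439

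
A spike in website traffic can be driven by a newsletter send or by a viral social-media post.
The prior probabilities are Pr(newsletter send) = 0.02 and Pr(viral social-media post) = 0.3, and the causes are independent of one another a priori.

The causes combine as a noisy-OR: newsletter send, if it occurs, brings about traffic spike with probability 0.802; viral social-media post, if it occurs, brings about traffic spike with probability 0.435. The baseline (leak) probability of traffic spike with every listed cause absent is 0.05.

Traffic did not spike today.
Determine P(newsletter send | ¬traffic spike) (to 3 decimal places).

P(newsletter send | ¬traffic spike) ≈ 0.004

Under noisy-OR, P(traffic spike | causes) = 1 − (1−0.05)·∏(1−qᵢ) over the active causes.
P(¬traffic spike) = 0.95×0.98×0.7 + 0.53675×0.98×0.3 + 0.1881×0.02×0.7 + 0.106276×0.02×0.3 = 0.651700 + 0.157804 + 0.002633 + 0.000638 = 0.812775
Restricting to configurations with newsletter send present: 0.002633 + 0.000638 = 0.003271.
P(newsletter send | ¬traffic spike) = 0.003271 / 0.812775 ≈ 0.004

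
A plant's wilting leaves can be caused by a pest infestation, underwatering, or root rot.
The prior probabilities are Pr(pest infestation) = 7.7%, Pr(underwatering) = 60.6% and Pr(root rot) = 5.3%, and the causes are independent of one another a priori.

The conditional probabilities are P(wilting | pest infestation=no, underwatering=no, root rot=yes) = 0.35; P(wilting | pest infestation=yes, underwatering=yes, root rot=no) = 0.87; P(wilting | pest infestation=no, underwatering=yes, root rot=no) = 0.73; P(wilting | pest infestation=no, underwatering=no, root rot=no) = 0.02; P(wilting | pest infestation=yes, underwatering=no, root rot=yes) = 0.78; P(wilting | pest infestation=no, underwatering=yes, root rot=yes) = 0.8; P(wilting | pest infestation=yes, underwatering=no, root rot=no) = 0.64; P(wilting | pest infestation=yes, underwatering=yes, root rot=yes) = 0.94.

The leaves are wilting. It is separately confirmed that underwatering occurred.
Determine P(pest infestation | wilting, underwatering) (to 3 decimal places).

P(pest infestation | wilting, underwatering) ≈ 0.090

By total probability over the 4 (pest infestation, root rot) configurations:
  P(wilting | underwatering) = 0.73·0.923·0.947 + 0.8·0.923·0.053 + 0.87·0.077·0.947 + 0.94·0.077·0.053
        = 0.638079 + 0.039135 + 0.063440 + 0.003836 = 0.744490
Keeping only the pest infestation-present terms gives 0.067276, so
  P(pest infestation | wilting, underwatering) = 0.067276 / 0.744490 ≈ 0.090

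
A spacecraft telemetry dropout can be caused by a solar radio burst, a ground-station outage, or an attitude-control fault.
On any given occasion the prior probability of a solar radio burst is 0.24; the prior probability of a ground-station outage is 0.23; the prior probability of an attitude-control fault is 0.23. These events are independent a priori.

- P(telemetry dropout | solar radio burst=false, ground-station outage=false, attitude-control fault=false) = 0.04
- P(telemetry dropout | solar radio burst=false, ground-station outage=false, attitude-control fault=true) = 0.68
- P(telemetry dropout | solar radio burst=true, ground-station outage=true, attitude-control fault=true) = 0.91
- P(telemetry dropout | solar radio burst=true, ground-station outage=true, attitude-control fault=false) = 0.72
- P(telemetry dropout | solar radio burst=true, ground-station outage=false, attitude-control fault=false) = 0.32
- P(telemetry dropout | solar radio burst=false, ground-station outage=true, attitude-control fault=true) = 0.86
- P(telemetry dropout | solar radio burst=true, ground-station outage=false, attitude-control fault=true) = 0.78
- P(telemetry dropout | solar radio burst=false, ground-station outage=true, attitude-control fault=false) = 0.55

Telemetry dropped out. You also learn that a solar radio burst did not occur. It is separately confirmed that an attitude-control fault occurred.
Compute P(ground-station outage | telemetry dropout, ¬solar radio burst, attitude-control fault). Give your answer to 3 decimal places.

P(ground-station outage | telemetry dropout, ¬solar radio burst, attitude-control fault) ≈ 0.274

Numerator (weight on configurations with ground-station outage): 0.86·0.23 = 0.197800
Normalizer over all consistent configurations: 0.68·0.77 + 0.86·0.23 = 0.721400
P(ground-station outage | telemetry dropout, ¬solar radio burst, attitude-control fault) = 0.197800/0.721400 ≈ 0.274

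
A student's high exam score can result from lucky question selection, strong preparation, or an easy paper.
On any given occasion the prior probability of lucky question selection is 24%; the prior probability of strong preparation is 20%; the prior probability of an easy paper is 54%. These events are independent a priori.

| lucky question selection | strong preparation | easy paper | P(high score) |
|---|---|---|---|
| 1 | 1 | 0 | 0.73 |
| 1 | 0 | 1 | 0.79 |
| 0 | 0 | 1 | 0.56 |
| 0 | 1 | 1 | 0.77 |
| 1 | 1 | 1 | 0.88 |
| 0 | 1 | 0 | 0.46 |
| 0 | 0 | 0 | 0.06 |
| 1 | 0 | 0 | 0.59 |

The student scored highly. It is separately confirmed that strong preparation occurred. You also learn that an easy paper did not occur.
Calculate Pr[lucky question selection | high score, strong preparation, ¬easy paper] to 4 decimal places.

For the numerator, keep only lucky question selection=true terms: 0.73*0.24 = 0.175200
The normalizing constant is 0.46*0.76 + 0.73*0.24 = 0.524800
P(lucky question selection | high score, strong preparation, ¬easy paper) = 0.175200/0.524800 ≈ 0.3338

Pr[lucky question selection | high score, strong preparation, ¬easy paper] ≈ 0.3338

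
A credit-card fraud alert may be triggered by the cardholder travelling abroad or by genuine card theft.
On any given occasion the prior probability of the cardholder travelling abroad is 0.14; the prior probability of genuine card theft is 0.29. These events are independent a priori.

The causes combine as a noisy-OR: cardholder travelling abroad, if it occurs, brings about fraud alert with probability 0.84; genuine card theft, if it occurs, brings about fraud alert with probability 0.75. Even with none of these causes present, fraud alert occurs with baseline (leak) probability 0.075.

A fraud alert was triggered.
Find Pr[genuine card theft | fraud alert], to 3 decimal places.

Under noisy-OR, P(fraud alert | causes) = 1 − (1−0.075)·∏(1−qᵢ) over the active causes.
By total probability over the 4 (cardholder travelling abroad, genuine card theft) configurations:
  P(fraud alert) = 0.075·0.86·0.71 + 0.76875·0.86·0.29 + 0.852·0.14·0.71 + 0.963·0.14·0.29
        = 0.045795 + 0.191726 + 0.084689 + 0.039098 = 0.361308
Configurations with genuine card theft contribute 0.230824, so
  P(genuine card theft | fraud alert) = 0.230824 / 0.361308 ≈ 0.639

Pr[genuine card theft | fraud alert] ≈ 0.639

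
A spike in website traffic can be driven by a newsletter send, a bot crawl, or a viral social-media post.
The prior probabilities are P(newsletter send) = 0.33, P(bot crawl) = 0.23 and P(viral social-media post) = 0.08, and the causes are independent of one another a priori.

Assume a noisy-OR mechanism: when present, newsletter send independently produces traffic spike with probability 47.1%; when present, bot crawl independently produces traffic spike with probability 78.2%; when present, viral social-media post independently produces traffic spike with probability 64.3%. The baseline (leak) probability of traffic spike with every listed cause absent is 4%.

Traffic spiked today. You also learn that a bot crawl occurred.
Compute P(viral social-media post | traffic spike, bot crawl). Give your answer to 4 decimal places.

P(viral social-media post | traffic spike, bot crawl) ≈ 0.0900

Under noisy-OR, P(traffic spike | causes) = 1 − (1−0.04)·∏(1−qᵢ) over the active causes.
Enumerate the 4 (newsletter send, viral social-media post) configurations and weight by the priors:
  P(traffic spike | bot crawl) = 0.79072*0.67*0.92 + 0.925287*0.67*0.08 + 0.889291*0.33*0.92 + 0.960477*0.33*0.08
        = 0.487400 + 0.049595 + 0.269989 + 0.025357 = 0.832341
The terms with viral social-media post present sum to 0.074952, so
  P(viral social-media post | traffic spike, bot crawl) = 0.074952 / 0.832341 ≈ 0.0900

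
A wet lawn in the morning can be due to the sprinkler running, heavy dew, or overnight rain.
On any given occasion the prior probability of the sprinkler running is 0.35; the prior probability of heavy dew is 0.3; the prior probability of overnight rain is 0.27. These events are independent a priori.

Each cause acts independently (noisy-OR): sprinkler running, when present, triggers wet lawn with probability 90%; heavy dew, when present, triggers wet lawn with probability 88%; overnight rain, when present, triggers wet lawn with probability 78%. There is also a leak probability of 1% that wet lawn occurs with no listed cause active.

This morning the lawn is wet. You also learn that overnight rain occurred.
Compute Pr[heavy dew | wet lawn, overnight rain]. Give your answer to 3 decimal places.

Under noisy-OR, P(wet lawn | causes) = 1 − (1−0.01)·∏(1−qᵢ) over the active causes.
Weight on heavy dew=true, given the evidence: 0.189903 + 0.104726 = 0.294629
Normalizer over all consistent configurations: 0.7822*0.65*0.7 + 0.973864*0.65*0.3 + 0.97822*0.35*0.7 + 0.997386*0.35*0.3 = 0.890194
Posterior = 0.294629 / 0.890194 ≈ 0.331

Pr[heavy dew | wet lawn, overnight rain] ≈ 0.331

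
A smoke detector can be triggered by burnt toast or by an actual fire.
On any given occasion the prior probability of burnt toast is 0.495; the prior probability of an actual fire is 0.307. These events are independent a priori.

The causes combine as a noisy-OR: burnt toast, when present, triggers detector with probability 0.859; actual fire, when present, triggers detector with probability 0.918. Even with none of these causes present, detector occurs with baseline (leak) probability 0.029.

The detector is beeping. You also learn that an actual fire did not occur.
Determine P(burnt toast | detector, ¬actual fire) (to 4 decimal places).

Under noisy-OR, P(detector | causes) = 1 − (1−0.029)·∏(1−qᵢ) over the active causes.
By total probability over both values of burnt toast:
  P(detector | ¬actual fire) = 0.029×0.505 + 0.863089×0.495
        = 0.014645 + 0.427229 = 0.441874
Keeping only the burnt toast-present terms gives 0.427229, so
  P(burnt toast | detector, ¬actual fire) = 0.427229 / 0.441874 ≈ 0.9669

P(burnt toast | detector, ¬actual fire) ≈ 0.9669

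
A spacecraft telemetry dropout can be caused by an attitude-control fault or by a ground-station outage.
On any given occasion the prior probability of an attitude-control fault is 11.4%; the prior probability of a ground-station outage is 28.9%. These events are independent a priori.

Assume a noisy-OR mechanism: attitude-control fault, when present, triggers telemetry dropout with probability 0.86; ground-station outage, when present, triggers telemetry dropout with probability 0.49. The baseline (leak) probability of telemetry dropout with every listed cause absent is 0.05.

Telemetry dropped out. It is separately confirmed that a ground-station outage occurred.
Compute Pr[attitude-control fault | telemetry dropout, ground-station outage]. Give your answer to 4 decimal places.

Under noisy-OR, P(telemetry dropout | causes) = 1 − (1−0.05)·∏(1−qᵢ) over the active causes.
P(telemetry dropout | ground-station outage) = 0.5155·0.886 + 0.93217·0.114 = 0.456733 + 0.106267 = 0.563000
Of this, 0.106267 comes from 0.93217·0.114 (the attitude-control fault=true cases).
P(attitude-control fault | telemetry dropout, ground-station outage) = 0.106267 / 0.563000 ≈ 0.1888

Pr[attitude-control fault | telemetry dropout, ground-station outage] ≈ 0.1888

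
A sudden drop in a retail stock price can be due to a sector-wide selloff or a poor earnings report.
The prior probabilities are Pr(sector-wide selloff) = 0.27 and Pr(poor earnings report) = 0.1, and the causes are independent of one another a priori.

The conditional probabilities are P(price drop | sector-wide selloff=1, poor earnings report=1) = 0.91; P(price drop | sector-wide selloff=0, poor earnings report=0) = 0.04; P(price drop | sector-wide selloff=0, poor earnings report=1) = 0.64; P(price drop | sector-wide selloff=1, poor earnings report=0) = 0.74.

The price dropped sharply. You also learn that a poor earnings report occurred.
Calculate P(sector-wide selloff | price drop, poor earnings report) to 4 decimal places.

P(price drop | poor earnings report) = 0.64*0.73 + 0.91*0.27 = 0.467200 + 0.245700 = 0.712900
The sector-wide selloff-present share is 0.91*0.27 = 0.245700.
Hence the posterior is 0.245700/0.712900 ≈ 0.3446.

P(sector-wide selloff | price drop, poor earnings report) ≈ 0.3446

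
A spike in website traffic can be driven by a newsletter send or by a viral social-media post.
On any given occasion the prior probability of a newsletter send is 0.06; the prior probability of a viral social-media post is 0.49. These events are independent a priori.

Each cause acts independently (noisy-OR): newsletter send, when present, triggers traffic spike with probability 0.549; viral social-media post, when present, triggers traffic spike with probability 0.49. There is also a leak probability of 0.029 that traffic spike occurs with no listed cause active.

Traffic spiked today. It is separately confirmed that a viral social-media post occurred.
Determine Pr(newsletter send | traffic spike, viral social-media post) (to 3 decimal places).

Under noisy-OR, P(traffic spike | causes) = 1 − (1−0.029)·∏(1−qᵢ) over the active causes.
P(traffic spike | viral social-media post) = 0.50479·0.94 + 0.77666·0.06 = 0.474503 + 0.046600 = 0.521103
The newsletter send-present share is 0.77666·0.06 = 0.046600.
P(newsletter send | traffic spike, viral social-media post) = 0.046600 / 0.521103 ≈ 0.089

Pr(newsletter send | traffic spike, viral social-media post) ≈ 0.089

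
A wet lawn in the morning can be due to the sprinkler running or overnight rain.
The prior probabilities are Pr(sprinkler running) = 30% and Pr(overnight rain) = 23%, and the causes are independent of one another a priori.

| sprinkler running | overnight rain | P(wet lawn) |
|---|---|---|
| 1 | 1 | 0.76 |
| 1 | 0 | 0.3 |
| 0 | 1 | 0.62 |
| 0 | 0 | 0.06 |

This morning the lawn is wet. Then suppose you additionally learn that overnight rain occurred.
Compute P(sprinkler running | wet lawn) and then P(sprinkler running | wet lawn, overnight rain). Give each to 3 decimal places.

Numerator (weight on configurations with sprinkler running): 0.069300 + 0.052440 = 0.121740
Denominator P(wet lawn): 0.06×0.7×0.77 + 0.62×0.7×0.23 + 0.3×0.3×0.77 + 0.76×0.3×0.23 = 0.253900
P(sprinkler running | wet lawn) = 0.121740/0.253900 ≈ 0.479

Now condition on the additional information:
P(wet lawn | overnight rain) = 0.62*0.7 + 0.76*0.3 = 0.434000 + 0.228000 = 0.662000
The sprinkler running-present share is 0.76*0.3 = 0.228000.
Hence the posterior is 0.228000/0.662000 ≈ 0.344.
This is intercausal reasoning (explaining away): once overnight rain accounts for the wet lawn, sprinkler running becomes less likely.

P(sprinkler running | wet lawn) ≈ 0.479; P(sprinkler running | wet lawn, overnight rain) ≈ 0.344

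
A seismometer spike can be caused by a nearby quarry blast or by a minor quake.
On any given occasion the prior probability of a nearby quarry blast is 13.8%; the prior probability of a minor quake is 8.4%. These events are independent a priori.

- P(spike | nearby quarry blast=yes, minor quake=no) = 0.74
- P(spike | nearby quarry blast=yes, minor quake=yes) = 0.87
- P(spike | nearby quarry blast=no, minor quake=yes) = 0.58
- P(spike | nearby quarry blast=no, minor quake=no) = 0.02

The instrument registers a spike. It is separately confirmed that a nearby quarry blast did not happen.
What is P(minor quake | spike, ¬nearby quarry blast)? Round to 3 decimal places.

P(spike | ¬nearby quarry blast) = 0.02·0.916 + 0.58·0.084 = 0.018320 + 0.048720 = 0.067040
Of this, 0.048720 comes from 0.58·0.084 (the minor quake=true cases).
P(minor quake | spike, ¬nearby quarry blast) = 0.048720 / 0.067040 ≈ 0.727

P(minor quake | spike, ¬nearby quarry blast) ≈ 0.727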